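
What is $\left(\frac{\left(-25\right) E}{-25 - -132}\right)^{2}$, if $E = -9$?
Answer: $\frac{50625}{11449} \approx 4.4218$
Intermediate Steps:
$\left(\frac{\left(-25\right) E}{-25 - -132}\right)^{2} = \left(\frac{\left(-25\right) \left(-9\right)}{-25 - -132}\right)^{2} = \left(\frac{225}{-25 + 132}\right)^{2} = \left(\frac{225}{107}\right)^{2} = \frac{50625}{11449}$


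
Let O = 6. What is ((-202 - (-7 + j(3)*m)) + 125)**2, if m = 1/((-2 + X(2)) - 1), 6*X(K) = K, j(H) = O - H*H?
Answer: 323761/64 ≈ 5058.8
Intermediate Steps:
j(H) = 6 - H**2 (j(H) = 6 - H*H = 6 - H**2)
X(K) = K/6
m = -3/8 (m = 1/((-2 + (1/6)*2) - 1) = 1/((-2 + 1/3) - 1) = 1/(-5/3 - 1) = 1/(-8/3) = -3/8 ≈ -0.37500)
((-202 - (-7 + j(3)*m)) + 125)**2 = ((-202 - (-7 + (6 - 1*3**2)*(-3/8))) + 125)**2 = ((-202 - (-7 + (6 - 1*9)*(-3/8))) + 125)**2 = ((-202 - (-7 + (6 - 9)*(-3/8))) + 125)**2 = ((-202 - (-7 - 3*(-3/8))) + 125)**2 = ((-202 - (-7 + 9/8)) + 125)**2 = ((-202 - 1*(-47/8)) + 125)**2 = ((-202 + 47/8) + 125)**2 = (-1569/8 + 125)**2 = (-569/8)**2 = 323761/64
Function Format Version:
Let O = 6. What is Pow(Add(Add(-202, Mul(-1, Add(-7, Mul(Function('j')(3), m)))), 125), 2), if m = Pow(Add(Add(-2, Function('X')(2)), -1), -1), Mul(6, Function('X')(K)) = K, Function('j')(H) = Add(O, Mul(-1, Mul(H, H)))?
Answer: Rational(323761, 64) ≈ 5058.8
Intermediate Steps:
Function('j')(H) = Add(6, Mul(-1, Pow(H, 2))) (Function('j')(H) = Add(6, Mul(-1, Mul(H, H))) = Add(6, Mul(-1, Pow(H, 2))))
Function('X')(K) = Mul(Rational(1, 6), K)
m = Rational(-3, 8) (m = Pow(Add(Add(-2, Mul(Rational(1, 6), 2)), -1), -1) = Pow(Add(Add(-2, Rational(1, 3)), -1), -1) = Pow(Add(Rational(-5, 3), -1), -1) = Pow(Rational(-8, 3), -1) = Rational(-3, 8) ≈ -0.37500)
Pow(Add(Add(-202, Mul(-1, Add(-7, Mul(Function('j')(3), m)))), 125), 2) = Pow(Add(Add(-202, Mul(-1, Add(-7, Mul(Add(6, Mul(-1, Pow(3, 2))), Rational(-3, 8))))), 125), 2) = Pow(Add(Add(-202, Mul(-1, Add(-7, Mul(Add(6, Mul(-1, 9)), Rational(-3, 8))))), 125), 2) = Pow(Add(Add(-202, Mul(-1, Add(-7, Mul(Add(6, -9), Rational(-3, 8))))), 125), 2) = Pow(Add(Add(-202, Mul(-1, Add(-7, Mul(-3, Rational(-3, 8))))), 125), 2) = Pow(Add(Add(-202, Mul(-1, Add(-7, Rational(9, 8)))), 125), 2) = Pow(Add(Add(-202, Mul(-1, Rational(-47, 8))), 125), 2) = Pow(Add(Add(-202, Rational(47, 8)), 125), 2) = Pow(Add(Rational(-1569, 8), 125), 2) = Pow(Rational(-569, 8), 2) = Rational(323761, 64)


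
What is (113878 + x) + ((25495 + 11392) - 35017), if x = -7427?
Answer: 108321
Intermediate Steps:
(113878 + x) + ((25495 + 11392) - 35017) = (113878 - 7427) + ((25495 + 11392) - 35017) = 106451 + (36887 - 35017) = 106451 + 1870 = 108321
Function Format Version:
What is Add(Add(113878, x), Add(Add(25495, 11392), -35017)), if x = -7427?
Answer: 108321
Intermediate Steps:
Add(Add(113878, x), Add(Add(25495, 11392), -35017)) = Add(Add(113878, -7427), Add(Add(25495, 11392), -35017)) = Add(106451, Add(36887, -35017)) = Add(106451, 1870) = 108321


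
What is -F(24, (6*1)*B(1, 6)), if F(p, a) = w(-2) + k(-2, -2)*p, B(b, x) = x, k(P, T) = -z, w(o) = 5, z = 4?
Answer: 91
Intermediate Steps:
k(P, T) = -4 (k(P, T) = -1*4 = -4)
F(p, a) = 5 - 4*p
-F(24, (6*1)*B(1, 6)) = -(5 - 4*24) = -(5 - 96) = -1*(-91) = 91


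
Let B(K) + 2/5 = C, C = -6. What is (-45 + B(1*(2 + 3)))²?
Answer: 66049/25 ≈ 2642.0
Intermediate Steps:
B(K) = -32/5 (B(K) = -⅖ - 6 = -32/5)
(-45 + B(1*(2 + 3)))² = (-45 - 32/5)² = (-257/5)² = 66049/25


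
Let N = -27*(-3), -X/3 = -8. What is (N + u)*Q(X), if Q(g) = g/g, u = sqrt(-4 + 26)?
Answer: 81 + sqrt(22) ≈ 85.690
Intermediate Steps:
X = 24 (X = -3*(-8) = 24)
N = 81
u = sqrt(22) ≈ 4.6904
Q(g) = 1
(N + u)*Q(X) = (81 + sqrt(22))*1 = 81 + sqrt(22)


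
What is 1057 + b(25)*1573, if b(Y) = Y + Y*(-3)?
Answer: -77593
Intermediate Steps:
b(Y) = -2*Y (b(Y) = Y - 3*Y = -2*Y)
1057 + b(25)*1573 = 1057 - 2*25*1573 = 1057 - 50*1573 = 1057 - 78650 = -77593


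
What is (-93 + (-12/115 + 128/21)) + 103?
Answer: 38618/2415 ≈ 15.991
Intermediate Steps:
(-93 + (-12/115 + 128/21)) + 103 = (-93 + 14468/2415) + 103 = -210127/2415 + 103 = 38618/2415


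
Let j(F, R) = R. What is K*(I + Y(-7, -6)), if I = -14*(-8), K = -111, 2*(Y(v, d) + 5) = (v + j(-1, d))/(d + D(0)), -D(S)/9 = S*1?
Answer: -47989/4 ≈ -11997.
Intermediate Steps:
D(S) = -9*S
Y(v, d) = -5 + (d + v)/(2*d) (Y(v, d) = -5 + ((v + d)/(d - 9*0))/2 = -5 + ((d + v)/(d + 0))/2 = -5 + ((d + v)/d)/2 = -5 + (d + v)/(2*d))
I = 112
K*(I + Y(-7, -6)) = -111*(112 + (½)*(-7 - 9*(-6))/(-6)) = -111*(112 + (½)*(-⅙)*(-7 + 54)) = -111*(112 + (½)*(-⅙)*47) = -111*(112 - 47/12) = -111*1297/12 = -47989/4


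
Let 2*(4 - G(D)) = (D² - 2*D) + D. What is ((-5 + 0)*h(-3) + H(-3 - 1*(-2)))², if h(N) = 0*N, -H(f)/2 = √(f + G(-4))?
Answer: -28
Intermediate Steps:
G(D) = 4 + D/2 - D²/2 (G(D) = 4 - ((D² - 2*D) + D)/2 = 4 - (D² - D)/2 = 4 + (D/2 - D²/2) = 4 + D/2 - D²/2)
H(f) = -2*√(-6 + f) (H(f) = -2*√(f + (4 + (½)*(-4) - ½*(-4)²)) = -2*√(f + (4 - 2 - ½*16)) = -2*√(f + (4 - 2 - 8)) = -2*√(f - 6) = -2*√(-6 + f))
h(N) = 0
((-5 + 0)*h(-3) + H(-3 - 1*(-2)))² = ((-5 + 0)*0 - 2*√(-6 + (-3 - 1*(-2))))² = (-5*0 - 2*√(-6 + (-3 + 2)))² = (0 - 2*√(-6 - 1))² = (0 - 2*I*√7)² = (-2*I*√7)² = -28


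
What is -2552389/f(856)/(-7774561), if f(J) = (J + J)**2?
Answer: 2552389/22786802915584 ≈ 1.1201e-7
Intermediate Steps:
f(J) = 4*J**2 (f(J) = (2*J)**2 = 4*J**2)
-2552389/f(856)/(-7774561) = -2552389/(4*856**2)/(-7774561) = -2552389/(4*732736)*(-1/7774561) = -2552389/2930944*(-1/7774561) = 2552389/22786802915584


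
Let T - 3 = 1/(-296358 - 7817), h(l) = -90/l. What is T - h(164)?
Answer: 88514843/24942350 ≈ 3.5488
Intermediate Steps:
T = 912524/304175 (T = 3 + 1/(-296358 - 7817) = 3 + 1/(-304175) = 3 - 1/304175 = 912524/304175 ≈ 3.0000)
T - h(164) = 912524/304175 - (-90)/164 = 912524/304175 - 1*(-45/82) = 912524/304175 + 45/82 = 88514843/24942350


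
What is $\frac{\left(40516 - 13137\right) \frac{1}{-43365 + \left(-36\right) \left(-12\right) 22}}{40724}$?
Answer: $- \frac{27379}{1378955364} \approx -1.9855 \cdot 10^{-5}$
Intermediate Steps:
$\frac{\left(40516 - 13137\right) \frac{1}{-43365 + \left(-36\right) \left(-12\right) 22}}{40724} = \frac{27379}{-43365 + 432 \cdot 22} \cdot \frac{1}{40724} = \frac{27379}{-43365 + 9504} \cdot \frac{1}{40724} = \frac{27379}{-33861} \cdot \frac{1}{40724} = 27379 \left(- \frac{1}{33861}\right) \frac{1}{40724} = \left(- \frac{27379}{33861}\right) \frac{1}{40724} = - \frac{27379}{1378955364}$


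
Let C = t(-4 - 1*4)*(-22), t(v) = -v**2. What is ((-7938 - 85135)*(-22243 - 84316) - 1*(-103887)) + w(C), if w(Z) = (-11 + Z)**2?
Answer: 9919821303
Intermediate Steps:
C = 1408 (C = -(-4 - 1*4)**2*(-22) = -(-4 - 4)**2*(-22) = -1*(-8)**2*(-22) = -1*64*(-22) = -64*(-22) = 1408)
((-7938 - 85135)*(-22243 - 84316) - 1*(-103887)) + w(C) = ((-7938 - 85135)*(-22243 - 84316) - 1*(-103887)) + (-11 + 1408)**2 = (-93073*(-106559) + 103887) + 1397**2 = (9917765807 + 103887) + 1951609 = 9917869694 + 1951609 = 9919821303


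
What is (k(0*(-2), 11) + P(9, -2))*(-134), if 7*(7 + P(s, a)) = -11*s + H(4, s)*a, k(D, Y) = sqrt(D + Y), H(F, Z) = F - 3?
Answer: 20100/7 - 134*sqrt(11) ≈ 2427.0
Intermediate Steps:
H(F, Z) = -3 + F
P(s, a) = -7 - 11*s/7 + a/7 (P(s, a) = -7 + (-11*s + (-3 + 4)*a)/7 = -7 + (-11*s + 1*a)/7 = -7 + (-11*s + a)/7 = -7 + (a - 11*s)/7 = -7 + (-11*s/7 + a/7) = -7 - 11*s/7 + a/7)
(k(0*(-2), 11) + P(9, -2))*(-134) = (sqrt(0*(-2) + 11) + (-7 - 11/7*9 + (1/7)*(-2)))*(-134) = (sqrt(0 + 11) + (-7 - 99/7 - 2/7))*(-134) = (sqrt(11) - 150/7)*(-134) = (-150/7 + sqrt(11))*(-134) = 20100/7 - 134*sqrt(11)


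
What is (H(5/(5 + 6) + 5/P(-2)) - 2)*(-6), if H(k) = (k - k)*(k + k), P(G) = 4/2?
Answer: 12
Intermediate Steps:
P(G) = 2 (P(G) = 4*(½) = 2)
H(k) = 0 (H(k) = 0*(2*k) = 0)
(H(5/(5 + 6) + 5/P(-2)) - 2)*(-6) = (0 - 2)*(-6) = -2*(-6) = 12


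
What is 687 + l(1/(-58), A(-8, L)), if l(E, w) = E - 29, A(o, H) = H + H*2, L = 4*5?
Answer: 38163/58 ≈ 657.98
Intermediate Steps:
L = 20
A(o, H) = 3*H (A(o, H) = H + 2*H = 3*H)
l(E, w) = -29 + E
687 + l(1/(-58), A(-8, L)) = 687 + (-29 + 1/(-58)) = 687 + (-29 - 1/58) = 687 - 1683/58 = 38163/58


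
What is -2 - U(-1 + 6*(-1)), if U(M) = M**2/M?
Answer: 5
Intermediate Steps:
U(M) = M
-2 - U(-1 + 6*(-1)) = -2 - (-1 + 6*(-1)) = -2 - (-1 - 6) = -2 - 1*(-7) = -2 + 7 = 5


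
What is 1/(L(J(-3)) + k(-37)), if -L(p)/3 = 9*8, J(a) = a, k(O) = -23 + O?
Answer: -1/276 ≈ -0.0036232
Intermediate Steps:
L(p) = -216 (L(p) = -27*8 = -3*72 = -216)
1/(L(J(-3)) + k(-37)) = 1/(-216 + (-23 - 37)) = 1/(-216 - 60) = 1/(-276) = -1/276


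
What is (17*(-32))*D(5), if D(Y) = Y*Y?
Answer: -13600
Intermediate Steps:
D(Y) = Y**2
(17*(-32))*D(5) = (17*(-32))*5**2 = -544*25 = -13600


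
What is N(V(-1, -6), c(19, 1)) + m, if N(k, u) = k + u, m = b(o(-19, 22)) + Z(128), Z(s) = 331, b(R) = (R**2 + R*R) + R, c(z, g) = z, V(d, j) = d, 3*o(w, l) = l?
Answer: 4175/9 ≈ 463.89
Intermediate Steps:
o(w, l) = l/3
b(R) = R + 2*R**2 (b(R) = (R**2 + R**2) + R = 2*R**2 + R = R + 2*R**2)
m = 4013/9 (m = ((1/3)*22)*(1 + 2*((1/3)*22)) + 331 = 22*(1 + 2*(22/3))/3 + 331 = 22*(1 + 44/3)/3 + 331 = (22/3)*(47/3) + 331 = 1034/9 + 331 = 4013/9 ≈ 445.89)
N(V(-1, -6), c(19, 1)) + m = (-1 + 19) + 4013/9 = 18 + 4013/9 = 4175/9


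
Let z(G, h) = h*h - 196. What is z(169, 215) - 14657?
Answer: 31372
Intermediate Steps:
z(G, h) = -196 + h² (z(G, h) = h² - 196 = -196 + h²)
z(169, 215) - 14657 = (-196 + 215²) - 14657 = (-196 + 46225) - 14657 = 46029 - 14657 = 31372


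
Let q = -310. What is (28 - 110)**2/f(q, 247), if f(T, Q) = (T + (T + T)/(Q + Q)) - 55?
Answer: -1660828/90465 ≈ -18.359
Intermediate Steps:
f(T, Q) = -55 + T + T/Q (f(T, Q) = (T + (2*T)/((2*Q))) - 55 = (T + (2*T)*(1/(2*Q))) - 55 = (T + T/Q) - 55 = -55 + T + T/Q)
(28 - 110)**2/f(q, 247) = (28 - 110)**2/(-55 - 310 - 310/247) = (-82)**2/(-55 - 310 - 310*1/247) = 6724/(-55 - 310 - 310/247) = 6724/(-90465/247) = 6724*(-247/90465) = -1660828/90465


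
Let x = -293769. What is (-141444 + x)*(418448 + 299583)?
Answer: -312496425603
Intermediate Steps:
(-141444 + x)*(418448 + 299583) = (-141444 - 293769)*(418448 + 299583) = -435213*718031 = -312496425603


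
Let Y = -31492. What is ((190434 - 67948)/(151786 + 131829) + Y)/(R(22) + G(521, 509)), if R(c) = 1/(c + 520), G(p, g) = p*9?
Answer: -4840862752948/720790221985 ≈ -6.7160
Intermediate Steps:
G(p, g) = 9*p
R(c) = 1/(520 + c)
((190434 - 67948)/(151786 + 131829) + Y)/(R(22) + G(521, 509)) = ((190434 - 67948)/(151786 + 131829) - 31492)/(1/(520 + 22) + 9*521) = (122486/283615 - 31492)/(1/542 + 4689) = (122486*(1/283615) - 31492)/(1/542 + 4689) = (122486/283615 - 31492)/(2541439/542) = -8931481094/283615*542/2541439 = -4840862752948/720790221985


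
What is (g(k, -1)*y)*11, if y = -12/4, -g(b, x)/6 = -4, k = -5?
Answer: -792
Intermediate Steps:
g(b, x) = 24 (g(b, x) = -6*(-4) = 24)
y = -3 (y = -12*¼ = -3)
(g(k, -1)*y)*11 = (24*(-3))*11 = -72*11 = -792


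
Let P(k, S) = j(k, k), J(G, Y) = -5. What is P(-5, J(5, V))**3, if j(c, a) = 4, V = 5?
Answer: 64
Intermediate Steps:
P(k, S) = 4
P(-5, J(5, V))**3 = 4**3 = 64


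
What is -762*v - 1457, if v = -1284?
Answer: 976951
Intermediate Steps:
-762*v - 1457 = -762*(-1284) - 1457 = 978408 - 1457 = 976951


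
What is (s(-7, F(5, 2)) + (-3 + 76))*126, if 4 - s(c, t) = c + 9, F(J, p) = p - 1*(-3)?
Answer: 9450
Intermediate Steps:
F(J, p) = 3 + p (F(J, p) = p + 3 = 3 + p)
s(c, t) = -5 - c (s(c, t) = 4 - (c + 9) = 4 - (9 + c) = 4 + (-9 - c) = -5 - c)
(s(-7, F(5, 2)) + (-3 + 76))*126 = ((-5 - 1*(-7)) + (-3 + 76))*126 = ((-5 + 7) + 73)*126 = (2 + 73)*126 = 75*126 = 9450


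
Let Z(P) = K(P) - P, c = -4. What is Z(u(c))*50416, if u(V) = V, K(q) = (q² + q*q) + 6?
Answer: 2117472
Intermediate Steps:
K(q) = 6 + 2*q² (K(q) = (q² + q²) + 6 = 2*q² + 6 = 6 + 2*q²)
Z(P) = 6 - P + 2*P² (Z(P) = (6 + 2*P²) - P = 6 - P + 2*P²)
Z(u(c))*50416 = (6 - 1*(-4) + 2*(-4)²)*50416 = (6 + 4 + 2*16)*50416 = (6 + 4 + 32)*50416 = 42*50416 = 2117472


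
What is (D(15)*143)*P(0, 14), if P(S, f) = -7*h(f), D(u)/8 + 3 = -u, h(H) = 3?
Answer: 432432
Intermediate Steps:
D(u) = -24 - 8*u (D(u) = -24 + 8*(-u) = -24 - 8*u)
P(S, f) = -21 (P(S, f) = -7*3 = -21)
(D(15)*143)*P(0, 14) = ((-24 - 8*15)*143)*(-21) = ((-24 - 120)*143)*(-21) = -144*143*(-21) = -20592*(-21) = 432432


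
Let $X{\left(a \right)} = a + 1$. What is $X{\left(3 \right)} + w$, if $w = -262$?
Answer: $-258$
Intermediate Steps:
$X{\left(a \right)} = 1 + a$
$X{\left(3 \right)} + w = \left(1 + 3\right) - 262 = 4 - 262 = -258$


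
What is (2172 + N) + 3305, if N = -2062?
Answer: 3415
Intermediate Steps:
(2172 + N) + 3305 = (2172 - 2062) + 3305 = 110 + 3305 = 3415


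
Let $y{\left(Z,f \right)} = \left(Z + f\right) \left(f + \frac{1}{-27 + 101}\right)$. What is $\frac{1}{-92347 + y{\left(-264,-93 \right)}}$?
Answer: $- \frac{74}{4377161} \approx -1.6906 \cdot 10^{-5}$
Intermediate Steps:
$y{\left(Z,f \right)} = \left(\frac{1}{74} + f\right) \left(Z + f\right)$ ($y{\left(Z,f \right)} = \left(Z + f\right) \left(f + \frac{1}{74}\right) = \left(Z + f\right) \left(\frac{1}{74} + f\right) = \left(\frac{1}{74} + f\right) \left(Z + f\right)$)
$\frac{1}{-92347 + y{\left(-264,-93 \right)}} = \frac{1}{-92347 + \left(\left(-93\right)^{2} + \frac{1}{74} \left(-264\right) + \frac{1}{74} \left(-93\right) - -24552\right)} = \frac{1}{-92347 + \left(8649 - \frac{132}{37} - \frac{93}{74} + 24552\right)} = \frac{1}{-92347 + \frac{2456517}{74}} = \frac{1}{- \frac{4377161}{74}} = - \frac{74}{4377161}$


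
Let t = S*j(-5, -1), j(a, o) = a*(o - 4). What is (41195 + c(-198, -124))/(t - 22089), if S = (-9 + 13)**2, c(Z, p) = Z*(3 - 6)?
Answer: -41789/21689 ≈ -1.9267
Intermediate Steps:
c(Z, p) = -3*Z (c(Z, p) = Z*(-3) = -3*Z)
j(a, o) = a*(-4 + o)
S = 16 (S = 4**2 = 16)
t = 400 (t = 16*(-5*(-4 - 1)) = 16*(-5*(-5)) = 16*25 = 400)
(41195 + c(-198, -124))/(t - 22089) = (41195 - 3*(-198))/(400 - 22089) = (41195 + 594)/(-21689) = 41789*(-1/21689) = -41789/21689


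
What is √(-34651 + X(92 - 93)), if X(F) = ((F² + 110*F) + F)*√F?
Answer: √(-34651 - 110*I) ≈ 0.2955 - 186.15*I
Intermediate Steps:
X(F) = √F*(F² + 111*F) (X(F) = (F² + 111*F)*√F = √F*(F² + 111*F))
√(-34651 + X(92 - 93)) = √(-34651 + (92 - 93)^(3/2)*(111 + (92 - 93))) = √(-34651 + (-1)^(3/2)*(111 - 1)) = √(-34651 - I*110) = √(-34651 - 110*I)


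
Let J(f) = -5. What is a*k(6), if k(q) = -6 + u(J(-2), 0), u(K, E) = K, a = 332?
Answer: -3652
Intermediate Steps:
k(q) = -11 (k(q) = -6 - 5 = -11)
a*k(6) = 332*(-11) = -3652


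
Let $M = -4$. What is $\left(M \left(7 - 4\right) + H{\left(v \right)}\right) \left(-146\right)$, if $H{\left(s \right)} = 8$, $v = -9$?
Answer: $584$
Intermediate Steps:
$\left(M \left(7 - 4\right) + H{\left(v \right)}\right) \left(-146\right) = \left(- 4 \left(7 - 4\right) + 8\right) \left(-146\right) = \left(\left(-4\right) 3 + 8\right) \left(-146\right) = \left(-12 + 8\right) \left(-146\right) = \left(-4\right) \left(-146\right) = 584$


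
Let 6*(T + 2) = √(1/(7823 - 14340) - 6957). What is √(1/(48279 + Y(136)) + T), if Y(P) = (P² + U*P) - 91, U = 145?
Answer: √(-594266130718407 + 53192764914*I*√6030056410)/17237598 ≈ 2.454 + 2.8324*I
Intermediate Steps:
Y(P) = -91 + P² + 145*P (Y(P) = (P² + 145*P) - 91 = -91 + P² + 145*P)
T = -2 + I*√6030056410/5586 (T = -2 + √(1/(7823 - 14340) - 6957)/6 = -2 + √(1/(-6517) - 6957)/6 = -2 + √(-1/6517 - 6957)/6 = -2 + √(-45338770/6517)/6 = -2 + (I*√6030056410/931)/6 = -2 + I*√6030056410/5586 ≈ -2.0 + 13.901*I)
√(1/(48279 + Y(136)) + T) = √(1/(48279 + (-91 + 136² + 145*136)) + (-2 + I*√6030056410/5586)) = √(1/(48279 + (-91 + 18496 + 19720)) + (-2 + I*√6030056410/5586)) = √(1/(48279 + 38125) + (-2 + I*√6030056410/5586)) = √(1/86404 + (-2 + I*√6030056410/5586)) = √(-172807/86404 + I*√6030056410/5586)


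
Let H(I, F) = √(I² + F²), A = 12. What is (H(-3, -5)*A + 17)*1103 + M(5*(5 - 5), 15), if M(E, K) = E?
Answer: 18751 + 13236*√34 ≈ 95930.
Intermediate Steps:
H(I, F) = √(F² + I²)
(H(-3, -5)*A + 17)*1103 + M(5*(5 - 5), 15) = (√((-5)² + (-3)²)*12 + 17)*1103 + 5*(5 - 5) = (√(25 + 9)*12 + 17)*1103 + 5*0 = (√34*12 + 17)*1103 + 0 = (12*√34 + 17)*1103 + 0 = (17 + 12*√34)*1103 + 0 = (18751 + 13236*√34) + 0 = 18751 + 13236*√34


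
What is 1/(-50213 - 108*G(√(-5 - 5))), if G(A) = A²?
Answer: -1/49133 ≈ -2.0353e-5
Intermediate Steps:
1/(-50213 - 108*G(√(-5 - 5))) = 1/(-50213 - 108*(√(-5 - 5))²) = 1/(-50213 - 108*(√(-10))²) = 1/(-50213 - 108*(I*√10)²) = 1/(-50213 - 108*(-10)) = 1/(-50213 + 1080) = 1/(-49133) = -1/49133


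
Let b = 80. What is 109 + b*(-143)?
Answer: -11331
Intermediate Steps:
109 + b*(-143) = 109 + 80*(-143) = 109 - 11440 = -11331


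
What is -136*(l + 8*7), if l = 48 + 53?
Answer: -21352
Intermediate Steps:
l = 101
-136*(l + 8*7) = -136*(101 + 8*7) = -136*(101 + 56) = -136*157 = -21352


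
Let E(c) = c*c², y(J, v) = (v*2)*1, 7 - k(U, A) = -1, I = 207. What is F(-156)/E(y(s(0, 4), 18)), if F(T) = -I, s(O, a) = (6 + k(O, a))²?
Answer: -23/5184 ≈ -0.0044367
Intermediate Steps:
k(U, A) = 8 (k(U, A) = 7 - 1*(-1) = 7 + 1 = 8)
s(O, a) = 196 (s(O, a) = (6 + 8)² = 14² = 196)
F(T) = -207 (F(T) = -1*207 = -207)
y(J, v) = 2*v (y(J, v) = (2*v)*1 = 2*v)
E(c) = c³
F(-156)/E(y(s(0, 4), 18)) = -207/((2*18)³) = -207/(36³) = -207/46656 = -207*1/46656 = -23/5184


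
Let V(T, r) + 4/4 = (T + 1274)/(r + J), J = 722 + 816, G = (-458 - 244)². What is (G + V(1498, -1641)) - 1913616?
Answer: -146346511/103 ≈ -1.4208e+6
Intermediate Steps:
G = 492804 (G = (-702)² = 492804)
J = 1538
V(T, r) = -1 + (1274 + T)/(1538 + r) (V(T, r) = -1 + (T + 1274)/(r + 1538) = -1 + (1274 + T)/(1538 + r))
(G + V(1498, -1641)) - 1913616 = (492804 + (-264 + 1498 - 1*(-1641))/(1538 - 1641)) - 1913616 = (492804 + (-264 + 1498 + 1641)/(-103)) - 1913616 = (492804 - 1/103*2875) - 1913616 = (492804 - 2875/103) - 1913616 = 50755937/103 - 1913616 = -146346511/103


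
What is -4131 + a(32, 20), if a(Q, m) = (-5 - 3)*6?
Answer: -4179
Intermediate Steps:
a(Q, m) = -48 (a(Q, m) = -8*6 = -48)
-4131 + a(32, 20) = -4131 - 48 = -4179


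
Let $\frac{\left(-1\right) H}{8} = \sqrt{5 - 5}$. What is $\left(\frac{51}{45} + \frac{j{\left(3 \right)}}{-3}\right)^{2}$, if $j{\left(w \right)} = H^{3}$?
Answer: $\frac{289}{225} \approx 1.2844$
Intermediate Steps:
$H = 0$ ($H = - 8 \sqrt{5 - 5} = - 8 \sqrt{0} = \left(-8\right) 0 = 0$)
$j{\left(w \right)} = 0$ ($j{\left(w \right)} = 0^{3} = 0$)
$\left(\frac{51}{45} + \frac{j{\left(3 \right)}}{-3}\right)^{2} = \left(\frac{51}{45} + \frac{0}{-3}\right)^{2} = \left(51 \cdot \frac{1}{45} + 0 \left(- \frac{1}{3}\right)\right)^{2} = \left(\frac{17}{15} + 0\right)^{2} = \left(\frac{17}{15}\right)^{2} = \frac{289}{225}$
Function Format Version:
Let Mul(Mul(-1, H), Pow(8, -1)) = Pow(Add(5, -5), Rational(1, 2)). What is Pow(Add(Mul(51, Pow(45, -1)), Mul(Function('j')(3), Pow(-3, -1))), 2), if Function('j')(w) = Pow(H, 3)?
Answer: Rational(289, 225) ≈ 1.2844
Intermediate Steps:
H = 0 (H = Mul(-8, Pow(Add(5, -5), Rational(1, 2))) = Mul(-8, Pow(0, Rational(1, 2))) = Mul(-8, 0) = 0)
Function('j')(w) = 0 (Function('j')(w) = Pow(0, 3) = 0)
Pow(Add(Mul(51, Pow(45, -1)), Mul(Function('j')(3), Pow(-3, -1))), 2) = Pow(Add(Mul(51, Pow(45, -1)), Mul(0, Pow(-3, -1))), 2) = Pow(Add(Mul(51, Rational(1, 45)), Mul(0, Rational(-1, 3))), 2) = Pow(Add(Rational(17, 15), 0), 2) = Pow(Rational(17, 15), 2) = Rational(289, 225)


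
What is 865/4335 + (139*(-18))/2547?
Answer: -192067/245361 ≈ -0.78279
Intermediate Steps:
865/4335 + (139*(-18))/2547 = 865*(1/4335) - 2502*1/2547 = 173/867 - 278/283 = -192067/245361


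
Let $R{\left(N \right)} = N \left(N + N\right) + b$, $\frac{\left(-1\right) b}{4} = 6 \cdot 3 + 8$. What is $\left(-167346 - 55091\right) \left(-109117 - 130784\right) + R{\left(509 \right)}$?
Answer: $53363376795$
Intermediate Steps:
$b = -104$ ($b = - 4 \left(6 \cdot 3 + 8\right) = - 4 \left(18 + 8\right) = \left(-4\right) 26 = -104$)
$R{\left(N \right)} = -104 + 2 N^{2}$ ($R{\left(N \right)} = N \left(N + N\right) - 104 = N 2 N - 104 = 2 N^{2} - 104 = -104 + 2 N^{2}$)
$\left(-167346 - 55091\right) \left(-109117 - 130784\right) + R{\left(509 \right)} = \left(-167346 - 55091\right) \left(-109117 - 130784\right) - \left(104 - 2 \cdot 509^{2}\right) = \left(-222437\right) \left(-239901\right) + \left(-104 + 2 \cdot 259081\right) = 53362858737 + \left(-104 + 518162\right) = 53362858737 + 518058 = 53363376795$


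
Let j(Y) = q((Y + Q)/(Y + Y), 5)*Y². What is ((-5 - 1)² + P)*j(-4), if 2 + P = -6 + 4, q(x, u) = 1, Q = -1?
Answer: 512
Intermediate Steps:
P = -4 (P = -2 + (-6 + 4) = -2 - 2 = -4)
j(Y) = Y² (j(Y) = 1*Y² = Y²)
((-5 - 1)² + P)*j(-4) = ((-5 - 1)² - 4)*(-4)² = ((-6)² - 4)*16 = (36 - 4)*16 = 32*16 = 512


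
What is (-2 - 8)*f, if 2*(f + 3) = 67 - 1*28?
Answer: -165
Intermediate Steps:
f = 33/2 (f = -3 + (67 - 1*28)/2 = -3 + (67 - 28)/2 = -3 + (1/2)*39 = -3 + 39/2 = 33/2 ≈ 16.500)
(-2 - 8)*f = (-2 - 8)*(33/2) = -10*33/2 = -165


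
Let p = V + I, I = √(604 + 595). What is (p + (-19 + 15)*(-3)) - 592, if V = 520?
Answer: -60 + √1199 ≈ -25.373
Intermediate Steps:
I = √1199 ≈ 34.627
p = 520 + √1199 ≈ 554.63
(p + (-19 + 15)*(-3)) - 592 = ((520 + √1199) + (-19 + 15)*(-3)) - 592 = ((520 + √1199) - 4*(-3)) - 592 = ((520 + √1199) + 12) - 592 = (532 + √1199) - 592 = -60 + √1199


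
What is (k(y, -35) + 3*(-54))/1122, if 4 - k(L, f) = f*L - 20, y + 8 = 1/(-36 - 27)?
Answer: -3767/10098 ≈ -0.37304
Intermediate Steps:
y = -505/63 (y = -8 + 1/(-36 - 27) = -8 + 1/(-63) = -8 - 1/63 = -505/63 ≈ -8.0159)
k(L, f) = 24 - L*f (k(L, f) = 4 - (f*L - 20) = 4 - (L*f - 20) = 4 - (-20 + L*f) = 4 + (20 - L*f) = 24 - L*f)
(k(y, -35) + 3*(-54))/1122 = ((24 - 1*(-505/63)*(-35)) + 3*(-54))/1122 = ((24 - 2525/9) - 162)*(1/1122) = (-2309/9 - 162)*(1/1122) = -3767/9*1/1122 = -3767/10098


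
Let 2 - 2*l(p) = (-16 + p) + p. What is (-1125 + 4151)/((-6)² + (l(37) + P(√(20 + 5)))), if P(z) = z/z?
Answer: 3026/9 ≈ 336.22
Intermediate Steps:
l(p) = 9 - p (l(p) = 1 - ((-16 + p) + p)/2 = 1 - (-16 + 2*p)/2 = 1 + (8 - p) = 9 - p)
P(z) = 1
(-1125 + 4151)/((-6)² + (l(37) + P(√(20 + 5)))) = (-1125 + 4151)/((-6)² + ((9 - 1*37) + 1)) = 3026/(36 + ((9 - 37) + 1)) = 3026/(36 + (-28 + 1)) = 3026/(36 - 27) = 3026/9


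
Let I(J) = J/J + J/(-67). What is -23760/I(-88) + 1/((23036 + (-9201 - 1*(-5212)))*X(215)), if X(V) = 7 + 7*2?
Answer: -127349460977/12399597 ≈ -10270.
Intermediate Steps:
X(V) = 21 (X(V) = 7 + 14 = 21)
I(J) = 1 - J/67 (I(J) = 1 + J*(-1/67) = 1 - J/67)
-23760/I(-88) + 1/((23036 + (-9201 - 1*(-5212)))*X(215)) = -23760/(1 - 1/67*(-88)) + 1/((23036 + (-9201 - 1*(-5212)))*21) = -23760/(1 + 88/67) + (1/21)/(23036 + (-9201 + 5212)) = -23760/155/67 + (1/21)/(23036 - 3989) = -23760*67/155 + (1/21)/19047 = -318384/31 + (1/19047)*(1/21) = -318384/31 + 1/399987 = -127349460977/12399597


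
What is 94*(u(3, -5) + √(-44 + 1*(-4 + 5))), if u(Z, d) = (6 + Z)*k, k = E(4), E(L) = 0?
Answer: 94*I*√43 ≈ 616.4*I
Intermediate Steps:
k = 0
u(Z, d) = 0 (u(Z, d) = (6 + Z)*0 = 0)
94*(u(3, -5) + √(-44 + 1*(-4 + 5))) = 94*(0 + √(-44 + 1*(-4 + 5))) = 94*(0 + √(-44 + 1*1)) = 94*(0 + √(-44 + 1)) = 94*(0 + √(-43)) = 94*(0 + I*√43) = 94*(I*√43) = 94*I*√43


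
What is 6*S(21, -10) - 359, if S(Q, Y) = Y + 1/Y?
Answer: -2098/5 ≈ -419.60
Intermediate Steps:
6*S(21, -10) - 359 = 6*(-10 + 1/(-10)) - 359 = 6*(-10 - ⅒) - 359 = 6*(-101/10) - 359 = -303/5 - 359 = -2098/5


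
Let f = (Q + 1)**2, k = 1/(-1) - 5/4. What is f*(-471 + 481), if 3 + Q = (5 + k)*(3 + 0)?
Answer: 3125/8 ≈ 390.63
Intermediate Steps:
k = -9/4 (k = 1*(-1) - 5*1/4 = -1 - 5/4 = -9/4 ≈ -2.2500)
Q = 21/4 (Q = -3 + (5 - 9/4)*(3 + 0) = -3 + (11/4)*3 = -3 + 33/4 = 21/4 ≈ 5.2500)
f = 625/16 (f = (21/4 + 1)**2 = (25/4)**2 = 625/16 ≈ 39.063)
f*(-471 + 481) = 625*(-471 + 481)/16 = (625/16)*10 = 3125/8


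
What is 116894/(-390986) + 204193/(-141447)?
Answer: -48185454958/27651898371 ≈ -1.7426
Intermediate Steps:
116894/(-390986) + 204193/(-141447) = 116894*(-1/390986) + 204193*(-1/141447) = -58447/195493 - 204193/141447 = -48185454958/27651898371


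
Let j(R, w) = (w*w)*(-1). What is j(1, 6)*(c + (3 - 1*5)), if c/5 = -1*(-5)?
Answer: -828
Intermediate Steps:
j(R, w) = -w² (j(R, w) = w²*(-1) = -w²)
c = 25 (c = 5*(-1*(-5)) = 5*5 = 25)
j(1, 6)*(c + (3 - 1*5)) = (-1*6²)*(25 + (3 - 1*5)) = (-1*36)*(25 + (3 - 5)) = -36*(25 - 2) = -36*23 = -828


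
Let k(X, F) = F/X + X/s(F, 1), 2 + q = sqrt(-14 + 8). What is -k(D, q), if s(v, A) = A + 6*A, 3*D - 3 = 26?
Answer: -715/609 - 3*I*sqrt(6)/29 ≈ -1.1741 - 0.2534*I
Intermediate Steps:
D = 29/3 (D = 1 + (1/3)*26 = 1 + 26/3 = 29/3 ≈ 9.6667)
q = -2 + I*sqrt(6) (q = -2 + sqrt(-14 + 8) = -2 + sqrt(-6) = -2 + I*sqrt(6) ≈ -2.0 + 2.4495*I)
s(v, A) = 7*A
k(X, F) = X/7 + F/X (k(X, F) = F/X + X/((7*1)) = F/X + X/7 = X/7 + F/X)
-k(D, q) = -((1/7)*(29/3) + (-2 + I*sqrt(6))/(29/3)) = -(29/21 + (-2 + I*sqrt(6))*(3/29)) = -(29/21 + (-6/29 + 3*I*sqrt(6)/29)) = -(715/609 + 3*I*sqrt(6)/29) = -715/609 - 3*I*sqrt(6)/29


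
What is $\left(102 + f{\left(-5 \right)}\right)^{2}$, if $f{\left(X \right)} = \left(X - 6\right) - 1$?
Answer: $8100$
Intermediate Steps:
$f{\left(X \right)} = -7 + X$ ($f{\left(X \right)} = \left(X - 6\right) - 1 = \left(-6 + X\right) - 1 = -7 + X$)
$\left(102 + f{\left(-5 \right)}\right)^{2} = \left(102 - 12\right)^{2} = 90^{2} = 8100$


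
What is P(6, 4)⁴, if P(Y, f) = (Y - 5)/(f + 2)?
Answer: 1/1296 ≈ 0.00077160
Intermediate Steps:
P(Y, f) = (-5 + Y)/(2 + f)
P(6, 4)⁴ = ((-5 + 6)/(2 + 4))⁴ = (1/6)⁴ = ((⅙)*1)⁴ = (⅙)⁴ = 1/1296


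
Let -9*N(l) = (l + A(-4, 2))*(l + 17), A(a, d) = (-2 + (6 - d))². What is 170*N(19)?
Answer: -15640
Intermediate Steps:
A(a, d) = (4 - d)²
N(l) = -(4 + l)*(17 + l)/9 (N(l) = -(l + (-4 + 2)²)*(l + 17)/9 = -(l + (-2)²)*(17 + l)/9 = -(l + 4)*(17 + l)/9 = -(4 + l)*(17 + l)/9)
170*N(19) = 170*(-68/9 - 7/3*19 - ⅑*19²) = 170*(-68/9 - 133/3 - ⅑*361) = 170*(-68/9 - 133/3 - 361/9) = 170*(-92) = -15640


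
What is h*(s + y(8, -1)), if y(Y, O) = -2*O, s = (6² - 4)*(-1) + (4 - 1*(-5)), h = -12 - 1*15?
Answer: 567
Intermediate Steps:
h = -27 (h = -12 - 15 = -27)
s = -23 (s = (36 - 4)*(-1) + (4 + 5) = 32*(-1) + 9 = -32 + 9 = -23)
h*(s + y(8, -1)) = -27*(-23 - 2*(-1)) = -27*(-23 + 2) = -27*(-21) = 567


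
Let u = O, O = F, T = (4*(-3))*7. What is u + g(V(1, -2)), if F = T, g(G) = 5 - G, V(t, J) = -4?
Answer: -75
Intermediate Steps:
T = -84 (T = -12*7 = -84)
F = -84
O = -84
u = -84
u + g(V(1, -2)) = -84 + (5 - 1*(-4)) = -84 + (5 + 4) = -84 + 9 = -75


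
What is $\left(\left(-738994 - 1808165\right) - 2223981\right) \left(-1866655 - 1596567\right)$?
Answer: $16523517013080$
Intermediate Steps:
$\left(\left(-738994 - 1808165\right) - 2223981\right) \left(-1866655 - 1596567\right) = \left(-2547159 - 2223981\right) \left(-3463222\right) = \left(-4771140\right) \left(-3463222\right) = 16523517013080$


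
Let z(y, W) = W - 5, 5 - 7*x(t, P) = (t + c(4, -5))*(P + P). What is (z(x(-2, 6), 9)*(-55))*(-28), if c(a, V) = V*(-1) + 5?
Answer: 6160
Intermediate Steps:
c(a, V) = 5 - V (c(a, V) = -V + 5 = 5 - V)
x(t, P) = 5/7 - 2*P*(10 + t)/7 (x(t, P) = 5/7 - (t + (5 - 1*(-5)))*(P + P)/7 = 5/7 - (t + (5 + 5))*2*P/7 = 5/7 - (t + 10)*2*P/7 = 5/7 - (10 + t)*2*P/7 = 5/7 - 2*P*(10 + t)/7)
z(y, W) = -5 + W
(z(x(-2, 6), 9)*(-55))*(-28) = ((-5 + 9)*(-55))*(-28) = (4*(-55))*(-28) = -220*(-28) = 6160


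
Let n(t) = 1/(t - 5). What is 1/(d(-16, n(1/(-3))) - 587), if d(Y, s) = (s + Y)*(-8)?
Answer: -2/915 ≈ -0.0021858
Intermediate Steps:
n(t) = 1/(-5 + t)
d(Y, s) = -8*Y - 8*s (d(Y, s) = (Y + s)*(-8) = -8*Y - 8*s)
1/(d(-16, n(1/(-3))) - 587) = 1/((-8*(-16) - 8/(-5 + 1/(-3))) - 587) = 1/((128 - 8/(-5 - ⅓)) - 587) = 1/((128 - 8/(-16/3)) - 587) = 1/((128 - 8*(-3/16)) - 587) = 1/((128 + 3/2) - 587) = 1/(259/2 - 587) = 1/(-915/2) = -2/915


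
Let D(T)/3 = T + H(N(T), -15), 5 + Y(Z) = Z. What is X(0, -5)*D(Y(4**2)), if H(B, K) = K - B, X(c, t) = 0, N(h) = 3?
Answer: 0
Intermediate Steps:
Y(Z) = -5 + Z
D(T) = -54 + 3*T (D(T) = 3*(T + (-15 - 1*3)) = 3*(T + (-15 - 3)) = 3*(T - 18) = 3*(-18 + T) = -54 + 3*T)
X(0, -5)*D(Y(4**2)) = 0*(-54 + 3*(-5 + 4**2)) = 0*(-54 + 3*(-5 + 16)) = 0*(-54 + 3*11) = 0*(-54 + 33) = 0*(-21) = 0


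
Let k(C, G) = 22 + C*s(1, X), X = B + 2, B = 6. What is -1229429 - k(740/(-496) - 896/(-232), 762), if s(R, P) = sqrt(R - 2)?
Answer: -1229451 - 8523*I/3596 ≈ -1.2295e+6 - 2.3701*I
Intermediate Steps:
X = 8 (X = 6 + 2 = 8)
s(R, P) = sqrt(-2 + R)
k(C, G) = 22 + I*C (k(C, G) = 22 + C*sqrt(-2 + 1) = 22 + C*sqrt(-1) = 22 + C*I = 22 + I*C)
-1229429 - k(740/(-496) - 896/(-232), 762) = -1229429 - (22 + I*(740/(-496) - 896/(-232))) = -1229429 - (22 + I*(740*(-1/496) - 896*(-1/232))) = -1229429 - (22 + I*(-185/124 + 112/29)) = -1229429 - (22 + I*(8523/3596)) = -1229429 - (22 + 8523*I/3596) = -1229429 + (-22 - 8523*I/3596) = -1229451 - 8523*I/3596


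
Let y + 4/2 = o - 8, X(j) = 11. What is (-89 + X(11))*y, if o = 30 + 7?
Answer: -2106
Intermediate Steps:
o = 37
y = 27 (y = -2 + (37 - 8) = -2 + 29 = 27)
(-89 + X(11))*y = (-89 + 11)*27 = -78*27 = -2106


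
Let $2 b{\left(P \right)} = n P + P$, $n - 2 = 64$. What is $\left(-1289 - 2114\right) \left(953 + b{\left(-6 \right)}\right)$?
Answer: $-2559056$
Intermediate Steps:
$n = 66$ ($n = 2 + 64 = 66$)
$b{\left(P \right)} = \frac{67 P}{2}$ ($b{\left(P \right)} = \frac{66 P + P}{2} = \frac{67 P}{2}$)
$\left(-1289 - 2114\right) \left(953 + b{\left(-6 \right)}\right) = \left(-1289 - 2114\right) \left(953 + \frac{67}{2} \left(-6\right)\right) = - 3403 \left(953 - 201\right) = \left(-3403\right) 752 = -2559056$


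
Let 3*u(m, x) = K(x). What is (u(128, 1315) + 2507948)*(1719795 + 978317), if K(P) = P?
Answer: 20303721799808/3 ≈ 6.7679e+12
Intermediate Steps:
u(m, x) = x/3
(u(128, 1315) + 2507948)*(1719795 + 978317) = ((1/3)*1315 + 2507948)*(1719795 + 978317) = (1315/3 + 2507948)*2698112 = (7525159/3)*2698112 = 20303721799808/3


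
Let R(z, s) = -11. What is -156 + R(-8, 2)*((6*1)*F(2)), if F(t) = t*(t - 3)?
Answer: -24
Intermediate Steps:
F(t) = t*(-3 + t)
-156 + R(-8, 2)*((6*1)*F(2)) = -156 - 11*6*1*2*(-3 + 2) = -156 - 66*2*(-1) = -156 - 66*(-2) = -156 - 11*(-12) = -156 + 132 = -24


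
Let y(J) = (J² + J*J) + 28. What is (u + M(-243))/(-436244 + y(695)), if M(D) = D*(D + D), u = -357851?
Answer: -239753/529834 ≈ -0.45251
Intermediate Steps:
M(D) = 2*D² (M(D) = D*(2*D) = 2*D²)
y(J) = 28 + 2*J² (y(J) = (J² + J²) + 28 = 2*J² + 28 = 28 + 2*J²)
(u + M(-243))/(-436244 + y(695)) = (-357851 + 2*(-243)²)/(-436244 + (28 + 2*695²)) = (-357851 + 2*59049)/(-436244 + (28 + 2*483025)) = (-357851 + 118098)/(-436244 + (28 + 966050)) = -239753/(-436244 + 966078) = -239753/529834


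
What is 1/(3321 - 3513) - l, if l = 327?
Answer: -62785/192 ≈ -327.01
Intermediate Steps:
1/(3321 - 3513) - l = 1/(3321 - 3513) - 1*327 = 1/(-192) - 327 = -1/192 - 327 = -62785/192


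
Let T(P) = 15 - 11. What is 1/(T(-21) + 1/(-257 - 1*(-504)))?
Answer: 247/989 ≈ 0.24975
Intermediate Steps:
T(P) = 4
1/(T(-21) + 1/(-257 - 1*(-504))) = 1/(4 + 1/(-257 - 1*(-504))) = 1/(4 + 1/(-257 + 504)) = 1/(4 + 1/247) = 1/(989/247) = 247/989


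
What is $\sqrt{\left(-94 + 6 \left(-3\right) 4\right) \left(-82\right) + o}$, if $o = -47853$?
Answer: $i \sqrt{34241} \approx 185.04 i$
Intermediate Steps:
$\sqrt{\left(-94 + 6 \left(-3\right) 4\right) \left(-82\right) + o} = \sqrt{\left(-94 + 6 \left(-3\right) 4\right) \left(-82\right) - 47853} = \sqrt{\left(-94 - 72\right) \left(-82\right) - 47853} = \sqrt{\left(-166\right) \left(-82\right) - 47853} = \sqrt{13612 - 47853} = \sqrt{-34241} = i \sqrt{34241}$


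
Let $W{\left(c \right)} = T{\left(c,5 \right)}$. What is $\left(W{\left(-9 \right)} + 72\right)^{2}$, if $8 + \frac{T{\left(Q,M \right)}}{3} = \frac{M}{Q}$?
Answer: $\frac{19321}{9} \approx 2146.8$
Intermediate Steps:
$T{\left(Q,M \right)} = -24 + \frac{3 M}{Q}$ ($T{\left(Q,M \right)} = -24 + 3 \frac{M}{Q} = -24 + \frac{3 M}{Q}$)
$W{\left(c \right)} = -24 + \frac{15}{c}$ ($W{\left(c \right)} = -24 + 3 \cdot 5 \frac{1}{c} = -24 + \frac{15}{c}$)
$\left(W{\left(-9 \right)} + 72\right)^{2} = \left(\left(-24 + \frac{15}{-9}\right) + 72\right)^{2} = \left(\left(-24 + 15 \left(- \frac{1}{9}\right)\right) + 72\right)^{2} = \left(\left(-24 - \frac{5}{3}\right) + 72\right)^{2} = \left(- \frac{77}{3} + 72\right)^{2} = \left(\frac{139}{3}\right)^{2} = \frac{19321}{9}$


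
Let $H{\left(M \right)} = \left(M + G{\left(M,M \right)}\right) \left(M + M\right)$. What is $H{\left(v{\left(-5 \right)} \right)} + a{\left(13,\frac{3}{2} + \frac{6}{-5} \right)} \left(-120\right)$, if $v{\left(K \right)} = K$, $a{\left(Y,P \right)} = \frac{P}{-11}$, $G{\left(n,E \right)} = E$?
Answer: $\frac{1136}{11} \approx 103.27$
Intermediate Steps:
$a{\left(Y,P \right)} = - \frac{P}{11}$ ($a{\left(Y,P \right)} = P \left(- \frac{1}{11}\right) = - \frac{P}{11}$)
$H{\left(M \right)} = 4 M^{2}$ ($H{\left(M \right)} = \left(M + M\right) \left(M + M\right) = 2 M 2 M = 4 M^{2}$)
$H{\left(v{\left(-5 \right)} \right)} + a{\left(13,\frac{3}{2} + \frac{6}{-5} \right)} \left(-120\right) = 4 \left(-5\right)^{2} + - \frac{\frac{3}{2} + \frac{6}{-5}}{11} \left(-120\right) = 4 \cdot 25 + - \frac{3 \cdot \frac{1}{2} + 6 \left(- \frac{1}{5}\right)}{11} \left(-120\right) = 100 + - \frac{\frac{3}{2} - \frac{6}{5}}{11} \left(-120\right) = 100 + \left(- \frac{1}{11}\right) \frac{3}{10} \left(-120\right) = 100 - - \frac{36}{11} = 100 + \frac{36}{11} = \frac{1136}{11}$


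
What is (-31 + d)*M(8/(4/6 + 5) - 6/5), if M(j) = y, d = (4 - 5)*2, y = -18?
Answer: 594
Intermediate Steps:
d = -2 (d = -1*2 = -2)
M(j) = -18
(-31 + d)*M(8/(4/6 + 5) - 6/5) = (-31 - 2)*(-18) = -33*(-18) = 594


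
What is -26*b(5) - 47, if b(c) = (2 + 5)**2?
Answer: -1321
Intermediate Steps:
b(c) = 49 (b(c) = 7**2 = 49)
-26*b(5) - 47 = -26*49 - 47 = -1274 - 47 = -1321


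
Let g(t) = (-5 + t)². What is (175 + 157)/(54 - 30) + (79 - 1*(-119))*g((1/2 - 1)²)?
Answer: 107549/24 ≈ 4481.2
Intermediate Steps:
(175 + 157)/(54 - 30) + (79 - 1*(-119))*g((1/2 - 1)²) = (175 + 157)/(54 - 30) + (79 - 1*(-119))*(-5 + (1/2 - 1)²)² = 332/24 + (79 + 119)*(-5 + (½ - 1)²)² = 332*(1/24) + 198*(-5 + (-½)²)² = 83/6 + 198*(-5 + ¼)² = 83/6 + 198*(-19/4)² = 83/6 + 198*(361/16) = 83/6 + 35739/8 = 107549/24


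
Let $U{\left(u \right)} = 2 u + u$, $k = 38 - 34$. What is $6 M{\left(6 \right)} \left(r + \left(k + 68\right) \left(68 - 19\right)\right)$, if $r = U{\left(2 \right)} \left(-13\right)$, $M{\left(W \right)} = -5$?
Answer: $-103500$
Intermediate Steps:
$k = 4$
$U{\left(u \right)} = 3 u$
$r = -78$ ($r = 3 \cdot 2 \left(-13\right) = 6 \left(-13\right) = -78$)
$6 M{\left(6 \right)} \left(r + \left(k + 68\right) \left(68 - 19\right)\right) = 6 \left(-5\right) \left(-78 + \left(4 + 68\right) \left(68 - 19\right)\right) = - 30 \left(-78 + 72 \cdot 49\right) = - 30 \left(-78 + 3528\right) = \left(-30\right) 3450 = -103500$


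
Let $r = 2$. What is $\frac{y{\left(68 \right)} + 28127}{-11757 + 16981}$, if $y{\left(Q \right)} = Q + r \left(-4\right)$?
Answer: $\frac{28187}{5224} \approx 5.3957$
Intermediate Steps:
$y{\left(Q \right)} = -8 + Q$ ($y{\left(Q \right)} = Q + 2 \left(-4\right) = Q - 8 = -8 + Q$)
$\frac{y{\left(68 \right)} + 28127}{-11757 + 16981} = \frac{\left(-8 + 68\right) + 28127}{-11757 + 16981} = \frac{60 + 28127}{5224} = 28187 \cdot \frac{1}{5224} = \frac{28187}{5224}$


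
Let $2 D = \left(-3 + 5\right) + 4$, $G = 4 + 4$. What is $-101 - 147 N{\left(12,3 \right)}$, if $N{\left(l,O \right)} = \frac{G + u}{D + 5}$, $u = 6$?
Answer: $- \frac{1433}{4} \approx -358.25$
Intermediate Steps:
$G = 8$
$D = 3$ ($D = \frac{\left(-3 + 5\right) + 4}{2} = \frac{2 + 4}{2} = \frac{1}{2} \cdot 6 = 3$)
$N{\left(l,O \right)} = \frac{7}{4}$ ($N{\left(l,O \right)} = \frac{8 + 6}{3 + 5} = \frac{14}{8} = 14 \cdot \frac{1}{8} = \frac{7}{4}$)
$-101 - 147 N{\left(12,3 \right)} = -101 - \frac{1029}{4} = - \frac{1433}{4}$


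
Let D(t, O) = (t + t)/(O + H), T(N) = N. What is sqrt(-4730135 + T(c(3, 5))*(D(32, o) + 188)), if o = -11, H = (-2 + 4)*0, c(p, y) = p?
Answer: I*sqrt(572280203)/11 ≈ 2174.8*I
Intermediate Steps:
H = 0 (H = 2*0 = 0)
D(t, O) = 2*t/O (D(t, O) = (t + t)/(O + 0) = (2*t)/O = 2*t/O)
sqrt(-4730135 + T(c(3, 5))*(D(32, o) + 188)) = sqrt(-4730135 + 3*(2*32/(-11) + 188)) = sqrt(-4730135 + 3*(2*32*(-1/11) + 188)) = sqrt(-4730135 + 3*(-64/11 + 188)) = sqrt(-4730135 + 3*(2004/11)) = sqrt(-4730135 + 6012/11) = sqrt(-52025473/11) = I*sqrt(572280203)/11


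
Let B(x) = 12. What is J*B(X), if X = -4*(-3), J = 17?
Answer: 204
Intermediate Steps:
X = 12
J*B(X) = 17*12 = 204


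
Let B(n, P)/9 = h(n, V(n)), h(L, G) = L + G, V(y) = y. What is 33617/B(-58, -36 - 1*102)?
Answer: -33617/1044 ≈ -32.200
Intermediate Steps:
h(L, G) = G + L
B(n, P) = 18*n (B(n, P) = 9*(n + n) = 9*(2*n) = 18*n)
33617/B(-58, -36 - 1*102) = 33617/((18*(-58))) = 33617/(-1044) = 33617*(-1/1044) = -33617/1044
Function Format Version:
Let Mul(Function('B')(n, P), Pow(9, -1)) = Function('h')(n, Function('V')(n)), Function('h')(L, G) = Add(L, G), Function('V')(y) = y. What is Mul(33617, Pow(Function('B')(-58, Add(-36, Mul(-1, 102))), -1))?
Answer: Rational(-33617, 1044) ≈ -32.200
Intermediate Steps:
Function('h')(L, G) = Add(G, L)
Function('B')(n, P) = Mul(18, n) (Function('B')(n, P) = Mul(9, Add(n, n)) = Mul(9, Mul(2, n)) = Mul(18, n))
Mul(33617, Pow(Function('B')(-58, Add(-36, Mul(-1, 102))), -1)) = Mul(33617, Pow(Mul(18, -58), -1)) = Mul(33617, Pow(-1044, -1)) = Mul(33617, Rational(-1, 1044)) = Rational(-33617, 1044)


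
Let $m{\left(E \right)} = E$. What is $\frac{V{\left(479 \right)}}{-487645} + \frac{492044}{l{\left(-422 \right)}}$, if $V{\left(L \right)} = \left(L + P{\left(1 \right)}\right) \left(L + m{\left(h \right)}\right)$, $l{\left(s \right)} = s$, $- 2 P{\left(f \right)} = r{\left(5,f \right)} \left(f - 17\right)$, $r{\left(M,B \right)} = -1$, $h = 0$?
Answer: $- \frac{120019001689}{102893095} \approx -1166.4$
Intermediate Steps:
$P{\left(f \right)} = - \frac{17}{2} + \frac{f}{2}$ ($P{\left(f \right)} = - \frac{\left(-1\right) \left(f - 17\right)}{2} = - \frac{\left(-1\right) \left(-17 + f\right)}{2} = - \frac{17 - f}{2} = - \frac{17}{2} + \frac{f}{2}$)
$V{\left(L \right)} = L \left(-8 + L\right)$ ($V{\left(L \right)} = \left(L + \left(- \frac{17}{2} + \frac{1}{2} \cdot 1\right)\right) \left(L + 0\right) = \left(L + \left(- \frac{17}{2} + \frac{1}{2}\right)\right) L = \left(L - 8\right) L = \left(-8 + L\right) L = L \left(-8 + L\right)$)
$\frac{V{\left(479 \right)}}{-487645} + \frac{492044}{l{\left(-422 \right)}} = \frac{479 \left(-8 + 479\right)}{-487645} + \frac{492044}{-422} = 479 \cdot 471 \left(- \frac{1}{487645}\right) + 492044 \left(- \frac{1}{422}\right) = 225609 \left(- \frac{1}{487645}\right) - \frac{246022}{211} = - \frac{225609}{487645} - \frac{246022}{211} = - \frac{120019001689}{102893095}$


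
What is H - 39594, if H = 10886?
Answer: -28708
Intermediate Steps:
H - 39594 = 10886 - 39594 = -28708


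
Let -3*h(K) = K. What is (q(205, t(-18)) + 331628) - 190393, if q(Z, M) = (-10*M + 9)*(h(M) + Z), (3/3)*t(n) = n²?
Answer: -172172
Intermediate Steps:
h(K) = -K/3
t(n) = n²
q(Z, M) = (9 - 10*M)*(Z - M/3) (q(Z, M) = (-10*M + 9)*(-M/3 + Z) = (9 - 10*M)*(Z - M/3))
(q(205, t(-18)) + 331628) - 190393 = ((-3*(-18)² + 9*205 + 10*((-18)²)²/3 - 10*(-18)²*205) + 331628) - 190393 = ((-3*324 + 1845 + (10/3)*324² - 10*324*205) + 331628) - 190393 = ((-972 + 1845 + (10/3)*104976 - 664200) + 331628) - 190393 = ((-972 + 1845 + 349920 - 664200) + 331628) - 190393 = (-313407 + 331628) - 190393 = 18221 - 190393 = -172172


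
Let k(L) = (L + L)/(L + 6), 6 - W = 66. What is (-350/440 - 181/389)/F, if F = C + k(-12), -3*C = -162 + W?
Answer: -7193/445016 ≈ -0.016163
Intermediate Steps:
W = -60 (W = 6 - 1*66 = 6 - 66 = -60)
C = 74 (C = -(-162 - 60)/3 = -1/3*(-222) = 74)
k(L) = 2*L/(6 + L) (k(L) = (2*L)/(6 + L) = 2*L/(6 + L))
F = 78 (F = 74 + 2*(-12)/(6 - 12) = 74 + 2*(-12)/(-6) = 74 + 2*(-12)*(-1/6) = 74 + 4 = 78)
(-350/440 - 181/389)/F = (-350/440 - 181/389)/78 = (-350*1/440 - 181*1/389)*(1/78) = (-35/44 - 181/389)*(1/78) = -21579/17116*1/78 = -7193/445016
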